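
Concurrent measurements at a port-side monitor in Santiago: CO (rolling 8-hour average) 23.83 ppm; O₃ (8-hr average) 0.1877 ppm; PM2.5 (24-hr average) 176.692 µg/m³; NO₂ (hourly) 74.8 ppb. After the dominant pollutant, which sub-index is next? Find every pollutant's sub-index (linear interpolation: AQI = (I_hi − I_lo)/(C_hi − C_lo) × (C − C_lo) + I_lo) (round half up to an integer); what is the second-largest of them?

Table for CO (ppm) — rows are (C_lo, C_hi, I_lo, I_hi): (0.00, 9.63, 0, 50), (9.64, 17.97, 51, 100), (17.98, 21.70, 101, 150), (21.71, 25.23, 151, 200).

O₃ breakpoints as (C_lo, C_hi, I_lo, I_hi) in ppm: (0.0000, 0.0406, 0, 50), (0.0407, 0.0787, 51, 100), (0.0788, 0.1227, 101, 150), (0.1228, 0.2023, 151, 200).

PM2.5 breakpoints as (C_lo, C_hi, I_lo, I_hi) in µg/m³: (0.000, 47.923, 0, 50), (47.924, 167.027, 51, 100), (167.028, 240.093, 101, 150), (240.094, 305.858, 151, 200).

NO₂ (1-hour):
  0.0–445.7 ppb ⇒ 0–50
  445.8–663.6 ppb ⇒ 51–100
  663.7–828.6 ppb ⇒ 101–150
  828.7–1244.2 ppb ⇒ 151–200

CO 23.83: bracket 21.71–25.23 → index 151–200; slope 49/3.52, offset 2.12.
AQI = 151 + 49/3.52·2.12 ≈ 180.51 ⇒ 181.
O₃ 0.1877: bracket 0.1228–0.2023 → index 151–200; slope 49/0.0795, offset 0.0649.
AQI = 151 + 49/0.0795·0.0649 ≈ 191.00 ⇒ 191.
PM2.5: row 167.028–240.093 (AQI 101–150). (150−101)·(176.692−167.028)/(240.093−167.028) + 101 = 49·9.664/73.065 + 101 ≈ 107.48 → 107.
NO₂: 74.8 ∈ [0.0, 445.7] ↔ index [0, 50].
0 + (74.8−0.0)·(50−0)/(445.7−0.0) = 0 + 74.8·50/445.7 ≈ 8.39, so AQI = 8.
Sub-indices: CO→181, O₃→191, PM2.5→107, NO₂→8. Ranked high→low: 191, 181, 107, 8. Second-highest sub-index = 181.

181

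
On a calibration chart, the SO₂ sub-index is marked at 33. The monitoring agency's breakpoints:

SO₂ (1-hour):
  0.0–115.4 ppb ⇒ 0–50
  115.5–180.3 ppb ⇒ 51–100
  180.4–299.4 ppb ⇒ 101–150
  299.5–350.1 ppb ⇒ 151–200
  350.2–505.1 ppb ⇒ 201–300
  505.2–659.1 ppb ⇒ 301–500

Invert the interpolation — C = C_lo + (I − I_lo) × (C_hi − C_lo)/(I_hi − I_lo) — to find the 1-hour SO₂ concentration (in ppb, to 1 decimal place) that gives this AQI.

76.2

AQI 33 lies in the 0–50 band, which corresponds to 0.0–115.4 ppb.
C = 0.0 + (33−0)×(115.4−0.0)/(50−0) = 0.0 + 33×115.4/50 ≈ 76.164 ppb → 76.2 ppb to 1 dp.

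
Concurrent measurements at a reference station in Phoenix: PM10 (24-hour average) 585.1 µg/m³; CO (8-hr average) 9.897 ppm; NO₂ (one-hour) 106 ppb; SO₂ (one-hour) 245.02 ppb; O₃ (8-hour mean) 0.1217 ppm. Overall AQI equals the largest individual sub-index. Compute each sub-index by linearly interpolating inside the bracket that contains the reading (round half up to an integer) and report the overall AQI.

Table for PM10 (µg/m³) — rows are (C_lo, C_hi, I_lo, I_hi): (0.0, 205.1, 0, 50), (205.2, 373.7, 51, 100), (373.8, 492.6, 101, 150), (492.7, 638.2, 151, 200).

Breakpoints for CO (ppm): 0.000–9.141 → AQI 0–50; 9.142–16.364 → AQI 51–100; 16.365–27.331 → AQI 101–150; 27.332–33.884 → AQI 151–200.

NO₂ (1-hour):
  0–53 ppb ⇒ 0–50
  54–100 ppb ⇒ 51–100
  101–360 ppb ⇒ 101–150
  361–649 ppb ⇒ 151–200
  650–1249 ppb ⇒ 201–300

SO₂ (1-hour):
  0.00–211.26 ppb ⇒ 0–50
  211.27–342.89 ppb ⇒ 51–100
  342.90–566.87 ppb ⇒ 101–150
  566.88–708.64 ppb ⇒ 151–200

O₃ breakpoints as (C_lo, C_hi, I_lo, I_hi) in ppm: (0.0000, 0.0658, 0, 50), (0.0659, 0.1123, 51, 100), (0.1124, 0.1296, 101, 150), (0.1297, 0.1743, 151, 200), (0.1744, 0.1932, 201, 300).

182

PM10: 585.1 ∈ [492.7, 638.2] ↔ index [151, 200].
151 + (585.1−492.7)·(200−151)/(638.2−492.7) = 151 + 92.4·49/145.5 ≈ 182.12, so AQI = 182.
CO: row 9.142–16.364 (AQI 51–100). (100−51)·(9.897−9.142)/(16.364−9.142) + 51 = 49·0.755/7.222 + 51 ≈ 56.12 → 56.
NO₂: row 101–360 (AQI 101–150). (150−101)·(106−101)/(360−101) + 101 = 49·5/259 + 101 ≈ 101.95 → 102.
SO₂ 245.02: bracket 211.27–342.89 → index 51–100; slope 49/131.62, offset 33.75.
AQI = 51 + 49/131.62·33.75 ≈ 63.56 ⇒ 64.
O₃: 0.1217 ∈ [0.1124, 0.1296] ↔ index [101, 150].
101 + (0.1217−0.1124)·(150−101)/(0.1296−0.1124) = 101 + 0.0093·49/0.0172 ≈ 127.49, so AQI = 127.
Sub-indices: PM10→182, CO→56, NO₂→102, SO₂→64, O₃→127. Overall AQI = max = 182; dominant pollutant is PM10.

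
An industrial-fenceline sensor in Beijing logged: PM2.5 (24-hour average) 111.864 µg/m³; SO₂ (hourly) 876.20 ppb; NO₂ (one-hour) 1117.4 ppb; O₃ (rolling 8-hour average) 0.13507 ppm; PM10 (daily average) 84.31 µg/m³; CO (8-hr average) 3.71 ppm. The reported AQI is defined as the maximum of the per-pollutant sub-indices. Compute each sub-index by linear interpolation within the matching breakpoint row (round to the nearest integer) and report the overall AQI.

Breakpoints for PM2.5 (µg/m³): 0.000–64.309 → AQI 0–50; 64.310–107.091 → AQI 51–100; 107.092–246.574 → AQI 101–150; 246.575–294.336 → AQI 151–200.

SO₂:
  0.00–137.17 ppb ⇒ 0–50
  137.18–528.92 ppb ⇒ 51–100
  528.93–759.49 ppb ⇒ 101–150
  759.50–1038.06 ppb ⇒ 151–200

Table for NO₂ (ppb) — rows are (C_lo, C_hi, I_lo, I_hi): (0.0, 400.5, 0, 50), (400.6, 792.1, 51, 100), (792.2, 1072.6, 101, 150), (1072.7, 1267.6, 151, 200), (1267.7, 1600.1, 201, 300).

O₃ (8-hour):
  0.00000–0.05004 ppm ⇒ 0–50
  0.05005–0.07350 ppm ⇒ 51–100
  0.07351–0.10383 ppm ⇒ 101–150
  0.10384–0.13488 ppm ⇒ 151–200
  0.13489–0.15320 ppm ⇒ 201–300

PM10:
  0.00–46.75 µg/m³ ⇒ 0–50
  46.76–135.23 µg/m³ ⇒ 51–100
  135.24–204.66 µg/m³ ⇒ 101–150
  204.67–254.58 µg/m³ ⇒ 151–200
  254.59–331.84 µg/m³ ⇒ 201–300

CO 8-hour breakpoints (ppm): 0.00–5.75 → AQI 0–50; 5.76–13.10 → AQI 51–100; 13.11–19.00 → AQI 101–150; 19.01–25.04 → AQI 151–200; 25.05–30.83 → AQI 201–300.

202

PM2.5: 111.864 lies in 107.092–246.574, so I_lo=101, I_hi=150, C_lo=107.092, C_hi=246.574.
(150−101)/(246.574−107.092) × (111.864−107.092) + 101 = 49/139.482 × 4.772 + 101 ≈ 102.68 → 103.
SO₂: 876.20 ∈ [759.50, 1038.06] ↔ index [151, 200].
151 + (876.20−759.50)·(200−151)/(1038.06−759.50) = 151 + 116.70·49/278.56 ≈ 171.53, so AQI = 172.
NO₂ 1117.4: bracket 1072.7–1267.6 → index 151–200; slope 49/194.9, offset 44.7.
AQI = 151 + 49/194.9·44.7 ≈ 162.24 ⇒ 162.
O₃: 0.13507 lies in 0.13489–0.15320, so I_lo=201, I_hi=300, C_lo=0.13489, C_hi=0.15320.
(300−201)/(0.15320−0.13489) × (0.13507−0.13489) + 201 = 99/0.01831 × 0.00018 + 201 ≈ 201.97 → 202.
PM10: row 46.76–135.23 (AQI 51–100). (100−51)·(84.31−46.76)/(135.23−46.76) + 51 = 49·37.55/88.47 + 51 ≈ 71.80 → 72.
CO 3.71: bracket 0.00–5.75 → index 0–50; slope 50/5.75, offset 3.71.
AQI = 0 + 50/5.75·3.71 ≈ 32.26 ⇒ 32.
Sub-indices: PM2.5→103, SO₂→172, NO₂→162, O₃→202, PM10→72, CO→32. Overall AQI = max = 202; dominant pollutant is O₃.
AQI 202: Very Unhealthy.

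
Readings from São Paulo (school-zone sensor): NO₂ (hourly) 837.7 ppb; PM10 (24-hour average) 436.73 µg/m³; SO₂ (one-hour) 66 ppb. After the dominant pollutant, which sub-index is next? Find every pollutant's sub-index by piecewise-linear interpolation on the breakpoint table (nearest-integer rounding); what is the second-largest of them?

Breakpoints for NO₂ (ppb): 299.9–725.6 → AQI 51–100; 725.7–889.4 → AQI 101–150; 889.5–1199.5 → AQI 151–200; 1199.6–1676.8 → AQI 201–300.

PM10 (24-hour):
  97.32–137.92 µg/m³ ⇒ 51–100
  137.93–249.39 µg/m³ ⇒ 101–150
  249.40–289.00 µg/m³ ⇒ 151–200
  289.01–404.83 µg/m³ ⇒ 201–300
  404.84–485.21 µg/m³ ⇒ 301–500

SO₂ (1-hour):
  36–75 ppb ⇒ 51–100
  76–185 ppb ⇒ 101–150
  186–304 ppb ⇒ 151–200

NO₂: 837.7 lies in 725.7–889.4, so I_lo=101, I_hi=150, C_lo=725.7, C_hi=889.4.
(150−101)/(889.4−725.7) × (837.7−725.7) + 101 = 49/163.7 × 112.0 + 101 ≈ 134.52 → 135.
PM10: row 404.84–485.21 (AQI 301–500). (500−301)·(436.73−404.84)/(485.21−404.84) + 301 = 199·31.89/80.37 + 301 ≈ 379.96 → 380.
SO₂ 66: bracket 36–75 → index 51–100; slope 49/39, offset 30.
AQI = 51 + 49/39·30 ≈ 88.69 ⇒ 89.
Sub-indices: NO₂→135, PM10→380, SO₂→89. Ranked high→low: 380, 135, 89. Second-highest sub-index = 135.

135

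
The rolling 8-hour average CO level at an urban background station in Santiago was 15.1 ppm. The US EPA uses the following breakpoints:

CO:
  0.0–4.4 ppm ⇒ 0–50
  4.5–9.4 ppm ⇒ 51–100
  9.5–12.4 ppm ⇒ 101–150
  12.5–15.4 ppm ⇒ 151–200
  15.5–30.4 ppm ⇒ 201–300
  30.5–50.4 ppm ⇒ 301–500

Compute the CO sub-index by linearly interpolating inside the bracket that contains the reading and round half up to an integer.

195

CO: 15.1 lies in 12.5–15.4, so I_lo=151, I_hi=200, C_lo=12.5, C_hi=15.4.
(200−151)/(15.4−12.5) × (15.1−12.5) + 151 = 49/2.9 × 2.6 + 151 ≈ 194.93 → 195.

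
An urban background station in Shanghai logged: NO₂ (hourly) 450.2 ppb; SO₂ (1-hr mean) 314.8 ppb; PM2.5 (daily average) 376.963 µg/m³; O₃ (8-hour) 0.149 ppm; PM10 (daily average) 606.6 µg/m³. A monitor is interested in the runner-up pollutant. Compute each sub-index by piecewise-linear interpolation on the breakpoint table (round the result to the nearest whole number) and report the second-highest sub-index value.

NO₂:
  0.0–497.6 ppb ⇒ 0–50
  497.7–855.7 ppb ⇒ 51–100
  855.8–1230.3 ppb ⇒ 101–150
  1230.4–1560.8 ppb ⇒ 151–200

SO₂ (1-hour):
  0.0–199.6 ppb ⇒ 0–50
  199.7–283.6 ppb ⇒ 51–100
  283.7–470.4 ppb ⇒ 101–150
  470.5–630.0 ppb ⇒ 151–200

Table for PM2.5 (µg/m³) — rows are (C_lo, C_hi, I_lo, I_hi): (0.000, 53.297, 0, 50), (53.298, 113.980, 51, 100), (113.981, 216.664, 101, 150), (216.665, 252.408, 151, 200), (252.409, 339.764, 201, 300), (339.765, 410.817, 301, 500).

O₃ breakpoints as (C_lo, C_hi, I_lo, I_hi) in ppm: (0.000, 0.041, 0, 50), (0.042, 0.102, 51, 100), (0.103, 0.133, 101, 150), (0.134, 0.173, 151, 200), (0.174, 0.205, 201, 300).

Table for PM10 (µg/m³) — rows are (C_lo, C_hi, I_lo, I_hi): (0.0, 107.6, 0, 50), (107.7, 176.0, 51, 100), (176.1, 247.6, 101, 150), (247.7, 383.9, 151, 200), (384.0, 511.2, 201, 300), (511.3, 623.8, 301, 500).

NO₂: 450.2 lies in 0.0–497.6, so I_lo=0, I_hi=50, C_lo=0.0, C_hi=497.6.
(50−0)/(497.6−0.0) × (450.2−0.0) + 0 = 50/497.6 × 450.2 + 0 ≈ 45.24 → 45.
SO₂: 314.8 ∈ [283.7, 470.4] ↔ index [101, 150].
101 + (314.8−283.7)·(150−101)/(470.4−283.7) = 101 + 31.1·49/186.7 ≈ 109.16, so AQI = 109.
PM2.5: 376.963 lies in 339.765–410.817, so I_lo=301, I_hi=500, C_lo=339.765, C_hi=410.817.
(500−301)/(410.817−339.765) × (376.963−339.765) + 301 = 199/71.052 × 37.198 + 301 ≈ 405.18 → 405.
O₃: 0.149 lies in 0.134–0.173, so I_lo=151, I_hi=200, C_lo=0.134, C_hi=0.173.
(200−151)/(0.173−0.134) × (0.149−0.134) + 151 = 49/0.039 × 0.015 + 151 ≈ 169.85 → 170.
PM10 606.6: bracket 511.3–623.8 → index 301–500; slope 199/112.5, offset 95.3.
AQI = 301 + 199/112.5·95.3 ≈ 469.58 ⇒ 470.
Sub-indices: NO₂→45, SO₂→109, PM2.5→405, O₃→170, PM10→470. Ranked high→low: 470, 405, 170, 109, 45. Second-highest sub-index = 405.

405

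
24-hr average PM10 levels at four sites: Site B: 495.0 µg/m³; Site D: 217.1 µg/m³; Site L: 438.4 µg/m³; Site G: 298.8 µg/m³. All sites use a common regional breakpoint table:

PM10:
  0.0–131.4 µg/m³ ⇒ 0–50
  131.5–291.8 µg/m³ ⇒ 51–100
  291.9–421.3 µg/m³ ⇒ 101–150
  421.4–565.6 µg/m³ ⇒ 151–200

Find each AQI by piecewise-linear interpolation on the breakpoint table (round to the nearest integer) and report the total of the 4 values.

514

Site B: 495.0 lies in 421.4–565.6, so I_lo=151, I_hi=200, C_lo=421.4, C_hi=565.6.
(200−151)/(565.6−421.4) × (495.0−421.4) + 151 = 49/144.2 × 73.6 + 151 ≈ 176.01 → 176.
Site D 217.1: bracket 131.5–291.8 → index 51–100; slope 49/160.3, offset 85.6.
AQI = 51 + 49/160.3·85.6 ≈ 77.17 ⇒ 77.
Site L: 438.4 ∈ [421.4, 565.6] ↔ index [151, 200].
151 + (438.4−421.4)·(200−151)/(565.6−421.4) = 151 + 17.0·49/144.2 ≈ 156.78, so AQI = 157.
Site G: 298.8 ∈ [291.9, 421.3] ↔ index [101, 150].
101 + (298.8−291.9)·(150−101)/(421.3−291.9) = 101 + 6.9·49/129.4 ≈ 103.61, so AQI = 104.
AQIs: Site B=176, Site D=77, Site L=157, Site G=104. Sum = 176 + 77 + 157 + 104 = 514.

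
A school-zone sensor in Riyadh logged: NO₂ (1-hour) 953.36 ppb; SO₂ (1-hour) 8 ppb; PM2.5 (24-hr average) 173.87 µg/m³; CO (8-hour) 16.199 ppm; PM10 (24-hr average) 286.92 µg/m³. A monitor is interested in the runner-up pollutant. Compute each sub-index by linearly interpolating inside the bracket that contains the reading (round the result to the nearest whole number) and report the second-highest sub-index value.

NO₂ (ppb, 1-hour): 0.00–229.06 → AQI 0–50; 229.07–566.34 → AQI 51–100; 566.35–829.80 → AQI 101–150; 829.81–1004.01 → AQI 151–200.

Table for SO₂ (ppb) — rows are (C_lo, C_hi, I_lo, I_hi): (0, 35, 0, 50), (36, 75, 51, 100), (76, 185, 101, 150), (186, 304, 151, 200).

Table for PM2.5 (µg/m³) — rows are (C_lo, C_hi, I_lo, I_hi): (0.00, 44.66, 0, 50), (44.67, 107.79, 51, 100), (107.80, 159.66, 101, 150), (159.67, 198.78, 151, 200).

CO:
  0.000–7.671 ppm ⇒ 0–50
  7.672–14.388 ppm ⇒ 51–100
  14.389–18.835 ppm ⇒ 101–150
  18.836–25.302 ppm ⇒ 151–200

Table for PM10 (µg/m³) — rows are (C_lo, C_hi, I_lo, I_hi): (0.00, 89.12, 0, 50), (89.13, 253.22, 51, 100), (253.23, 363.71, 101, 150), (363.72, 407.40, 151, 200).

169

NO₂: 953.36 lies in 829.81–1004.01, so I_lo=151, I_hi=200, C_lo=829.81, C_hi=1004.01.
(200−151)/(1004.01−829.81) × (953.36−829.81) + 151 = 49/174.20 × 123.55 + 151 ≈ 185.75 → 186.
SO₂ 8: bracket 0–35 → index 0–50; slope 50/35, offset 8.
AQI = 0 + 50/35·8 ≈ 11.43 ⇒ 11.
PM2.5: 173.87 ∈ [159.67, 198.78] ↔ index [151, 200].
151 + (173.87−159.67)·(200−151)/(198.78−159.67) = 151 + 14.20·49/39.11 ≈ 168.79, so AQI = 169.
CO: 16.199 lies in 14.389–18.835, so I_lo=101, I_hi=150, C_lo=14.389, C_hi=18.835.
(150−101)/(18.835−14.389) × (16.199−14.389) + 101 = 49/4.446 × 1.810 + 101 ≈ 120.95 → 121.
PM10: 286.92 ∈ [253.23, 363.71] ↔ index [101, 150].
101 + (286.92−253.23)·(150−101)/(363.71−253.23) = 101 + 33.69·49/110.48 ≈ 115.94, so AQI = 116.
Sub-indices: NO₂→186, SO₂→11, PM2.5→169, CO→121, PM10→116. Ranked high→low: 186, 169, 121, 116, 11. Second-highest sub-index = 169.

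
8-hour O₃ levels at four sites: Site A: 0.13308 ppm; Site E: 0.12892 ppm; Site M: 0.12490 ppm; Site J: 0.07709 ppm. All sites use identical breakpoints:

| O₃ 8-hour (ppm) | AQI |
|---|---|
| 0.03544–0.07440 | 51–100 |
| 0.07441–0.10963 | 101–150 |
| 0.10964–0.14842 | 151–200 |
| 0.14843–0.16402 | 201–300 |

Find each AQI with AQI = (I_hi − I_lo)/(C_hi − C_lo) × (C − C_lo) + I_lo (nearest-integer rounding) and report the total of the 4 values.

631

Site A: row 0.10964–0.14842 (AQI 151–200). (200−151)·(0.13308−0.10964)/(0.14842−0.10964) + 151 = 49·0.02344/0.03878 + 151 ≈ 180.62 → 181.
Site E: row 0.10964–0.14842 (AQI 151–200). (200−151)·(0.12892−0.10964)/(0.14842−0.10964) + 151 = 49·0.01928/0.03878 + 151 ≈ 175.36 → 175.
Site M: 0.12490 lies in 0.10964–0.14842, so I_lo=151, I_hi=200, C_lo=0.10964, C_hi=0.14842.
(200−151)/(0.14842−0.10964) × (0.12490−0.10964) + 151 = 49/0.03878 × 0.01526 + 151 ≈ 170.28 → 170.
Site J: 0.07709 ∈ [0.07441, 0.10963] ↔ index [101, 150].
101 + (0.07709−0.07441)·(150−101)/(0.10963−0.07441) = 101 + 0.00268·49/0.03522 ≈ 104.73, so AQI = 105.
AQIs: Site A=181, Site E=175, Site M=170, Site J=105. Sum = 181 + 175 + 170 + 105 = 631.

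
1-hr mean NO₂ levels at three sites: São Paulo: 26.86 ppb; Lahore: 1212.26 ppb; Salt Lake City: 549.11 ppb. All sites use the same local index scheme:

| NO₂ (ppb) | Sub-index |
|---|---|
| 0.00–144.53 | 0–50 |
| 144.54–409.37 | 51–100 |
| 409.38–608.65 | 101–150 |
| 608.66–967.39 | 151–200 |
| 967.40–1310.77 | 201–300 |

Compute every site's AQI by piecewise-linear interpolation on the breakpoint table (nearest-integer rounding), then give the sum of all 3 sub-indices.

São Paulo: 26.86 ∈ [0.00, 144.53] ↔ index [0, 50].
0 + (26.86−0.00)·(50−0)/(144.53−0.00) = 0 + 26.86·50/144.53 ≈ 9.29, so AQI = 9.
Lahore: 1212.26 ∈ [967.40, 1310.77] ↔ index [201, 300].
201 + (1212.26−967.40)·(300−201)/(1310.77−967.40) = 201 + 244.86·99/343.37 ≈ 271.60, so AQI = 272.
Salt Lake City: 549.11 lies in 409.38–608.65, so I_lo=101, I_hi=150, C_lo=409.38, C_hi=608.65.
(150−101)/(608.65−409.38) × (549.11−409.38) + 101 = 49/199.27 × 139.73 + 101 ≈ 135.36 → 135.
AQIs: São Paulo=9, Lahore=272, Salt Lake City=135. Sum = 9 + 272 + 135 = 416.

416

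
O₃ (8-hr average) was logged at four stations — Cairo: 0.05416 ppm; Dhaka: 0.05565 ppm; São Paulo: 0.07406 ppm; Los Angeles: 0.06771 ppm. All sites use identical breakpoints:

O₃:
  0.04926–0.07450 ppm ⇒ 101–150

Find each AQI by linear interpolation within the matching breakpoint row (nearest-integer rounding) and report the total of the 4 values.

Cairo: 0.05416 ∈ [0.04926, 0.07450] ↔ index [101, 150].
101 + (0.05416−0.04926)·(150−101)/(0.07450−0.04926) = 101 + 0.00490·49/0.02524 ≈ 110.51, so AQI = 111.
Dhaka 0.05565: bracket 0.04926–0.07450 → index 101–150; slope 49/0.02524, offset 0.00639.
AQI = 101 + 49/0.02524·0.00639 ≈ 113.41 ⇒ 113.
São Paulo 0.07406: bracket 0.04926–0.07450 → index 101–150; slope 49/0.02524, offset 0.02480.
AQI = 101 + 49/0.02524·0.02480 ≈ 149.15 ⇒ 149.
Los Angeles: 0.06771 ∈ [0.04926, 0.07450] ↔ index [101, 150].
101 + (0.06771−0.04926)·(150−101)/(0.07450−0.04926) = 101 + 0.01845·49/0.02524 ≈ 136.82, so AQI = 137.
AQIs: Cairo=111, Dhaka=113, São Paulo=149, Los Angeles=137. Sum = 111 + 113 + 149 + 137 = 510.

510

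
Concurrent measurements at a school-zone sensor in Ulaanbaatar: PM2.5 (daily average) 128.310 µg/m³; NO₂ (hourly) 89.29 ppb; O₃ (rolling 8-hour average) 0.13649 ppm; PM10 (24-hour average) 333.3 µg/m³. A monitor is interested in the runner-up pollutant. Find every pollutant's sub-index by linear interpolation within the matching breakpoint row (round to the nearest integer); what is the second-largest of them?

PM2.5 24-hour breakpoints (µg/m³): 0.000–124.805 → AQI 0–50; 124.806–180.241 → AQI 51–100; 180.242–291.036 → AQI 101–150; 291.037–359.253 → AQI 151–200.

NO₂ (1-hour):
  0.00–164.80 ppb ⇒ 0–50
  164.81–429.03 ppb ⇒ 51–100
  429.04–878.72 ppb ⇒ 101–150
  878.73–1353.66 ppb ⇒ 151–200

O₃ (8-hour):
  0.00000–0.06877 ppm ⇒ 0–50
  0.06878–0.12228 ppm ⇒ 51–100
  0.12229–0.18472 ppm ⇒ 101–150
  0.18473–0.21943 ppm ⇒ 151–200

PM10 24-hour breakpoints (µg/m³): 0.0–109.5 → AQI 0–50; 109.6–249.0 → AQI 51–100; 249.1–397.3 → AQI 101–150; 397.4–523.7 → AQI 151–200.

112

PM2.5: row 124.806–180.241 (AQI 51–100). (100−51)·(128.310−124.806)/(180.241−124.806) + 51 = 49·3.504/55.435 + 51 ≈ 54.10 → 54.
NO₂: 89.29 lies in 0.00–164.80, so I_lo=0, I_hi=50, C_lo=0.00, C_hi=164.80.
(50−0)/(164.80−0.00) × (89.29−0.00) + 0 = 50/164.80 × 89.29 + 0 ≈ 27.09 → 27.
O₃: 0.13649 ∈ [0.12229, 0.18472] ↔ index [101, 150].
101 + (0.13649−0.12229)·(150−101)/(0.18472−0.12229) = 101 + 0.01420·49/0.06243 ≈ 112.15, so AQI = 112.
PM10: row 249.1–397.3 (AQI 101–150). (150−101)·(333.3−249.1)/(397.3−249.1) + 101 = 49·84.2/148.2 + 101 ≈ 128.84 → 129.
Sub-indices: PM2.5→54, NO₂→27, O₃→112, PM10→129. Ranked high→low: 129, 112, 54, 27. Second-highest sub-index = 112.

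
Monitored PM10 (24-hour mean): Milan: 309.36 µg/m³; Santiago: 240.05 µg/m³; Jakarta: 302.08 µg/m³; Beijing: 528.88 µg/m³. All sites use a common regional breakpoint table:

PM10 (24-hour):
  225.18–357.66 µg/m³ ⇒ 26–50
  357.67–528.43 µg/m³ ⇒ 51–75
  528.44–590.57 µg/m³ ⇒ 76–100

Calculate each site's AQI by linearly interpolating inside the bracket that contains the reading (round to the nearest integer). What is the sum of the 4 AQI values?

Milan: 309.36 ∈ [225.18, 357.66] ↔ index [26, 50].
26 + (309.36−225.18)·(50−26)/(357.66−225.18) = 26 + 84.18·24/132.48 ≈ 41.25, so AQI = 41.
Santiago: 240.05 lies in 225.18–357.66, so I_lo=26, I_hi=50, C_lo=225.18, C_hi=357.66.
(50−26)/(357.66−225.18) × (240.05−225.18) + 26 = 24/132.48 × 14.87 + 26 ≈ 28.69 → 29.
Jakarta: 302.08 lies in 225.18–357.66, so I_lo=26, I_hi=50, C_lo=225.18, C_hi=357.66.
(50−26)/(357.66−225.18) × (302.08−225.18) + 26 = 24/132.48 × 76.90 + 26 ≈ 39.93 → 40.
Beijing: 528.88 lies in 528.44–590.57, so I_lo=76, I_hi=100, C_lo=528.44, C_hi=590.57.
(100−76)/(590.57−528.44) × (528.88−528.44) + 76 = 24/62.13 × 0.44 + 76 ≈ 76.17 → 76.
AQIs: Milan=41, Santiago=29, Jakarta=40, Beijing=76. Sum = 41 + 29 + 40 + 76 = 186.

186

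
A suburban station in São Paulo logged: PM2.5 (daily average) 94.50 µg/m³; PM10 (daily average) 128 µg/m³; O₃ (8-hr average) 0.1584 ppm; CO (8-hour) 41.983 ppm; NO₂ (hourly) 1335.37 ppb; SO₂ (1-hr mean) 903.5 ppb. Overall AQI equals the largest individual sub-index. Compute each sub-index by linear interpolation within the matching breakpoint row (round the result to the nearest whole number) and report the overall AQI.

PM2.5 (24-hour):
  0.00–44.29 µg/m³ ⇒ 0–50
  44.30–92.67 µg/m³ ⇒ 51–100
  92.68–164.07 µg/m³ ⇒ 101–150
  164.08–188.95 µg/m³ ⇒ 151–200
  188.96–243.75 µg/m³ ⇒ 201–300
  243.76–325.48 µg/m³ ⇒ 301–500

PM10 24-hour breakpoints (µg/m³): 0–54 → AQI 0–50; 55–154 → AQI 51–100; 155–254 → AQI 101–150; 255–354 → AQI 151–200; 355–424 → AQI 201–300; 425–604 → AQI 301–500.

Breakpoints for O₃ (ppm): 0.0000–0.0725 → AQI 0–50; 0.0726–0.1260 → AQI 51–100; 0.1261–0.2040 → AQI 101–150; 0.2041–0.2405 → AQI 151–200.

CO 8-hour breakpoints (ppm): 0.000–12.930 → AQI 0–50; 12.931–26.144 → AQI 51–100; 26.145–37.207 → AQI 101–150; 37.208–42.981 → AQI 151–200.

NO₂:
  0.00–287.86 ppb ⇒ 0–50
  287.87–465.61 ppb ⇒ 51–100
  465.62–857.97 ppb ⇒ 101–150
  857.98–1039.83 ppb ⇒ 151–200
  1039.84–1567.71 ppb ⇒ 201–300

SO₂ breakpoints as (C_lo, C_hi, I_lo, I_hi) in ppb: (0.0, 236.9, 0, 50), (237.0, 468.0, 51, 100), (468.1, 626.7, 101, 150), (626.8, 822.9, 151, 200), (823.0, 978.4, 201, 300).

PM2.5: row 92.68–164.07 (AQI 101–150). (150−101)·(94.50−92.68)/(164.07−92.68) + 101 = 49·1.82/71.39 + 101 ≈ 102.25 → 102.
PM10: 128 lies in 55–154, so I_lo=51, I_hi=100, C_lo=55, C_hi=154.
(100−51)/(154−55) × (128−55) + 51 = 49/99 × 73 + 51 ≈ 87.13 → 87.
O₃: row 0.1261–0.2040 (AQI 101–150). (150−101)·(0.1584−0.1261)/(0.2040−0.1261) + 101 = 49·0.0323/0.0779 + 101 ≈ 121.32 → 121.
CO: 41.983 ∈ [37.208, 42.981] ↔ index [151, 200].
151 + (41.983−37.208)·(200−151)/(42.981−37.208) = 151 + 4.775·49/5.773 ≈ 191.53, so AQI = 192.
NO₂ 1335.37: bracket 1039.84–1567.71 → index 201–300; slope 99/527.87, offset 295.53.
AQI = 201 + 99/527.87·295.53 ≈ 256.43 ⇒ 256.
SO₂: 903.5 lies in 823.0–978.4, so I_lo=201, I_hi=300, C_lo=823.0, C_hi=978.4.
(300−201)/(978.4−823.0) × (903.5−823.0) + 201 = 99/155.4 × 80.5 + 201 ≈ 252.28 → 252.
Sub-indices: PM2.5→102, PM10→87, O₃→121, CO→192, NO₂→256, SO₂→252. Overall AQI = max = 256; dominant pollutant is NO₂.

256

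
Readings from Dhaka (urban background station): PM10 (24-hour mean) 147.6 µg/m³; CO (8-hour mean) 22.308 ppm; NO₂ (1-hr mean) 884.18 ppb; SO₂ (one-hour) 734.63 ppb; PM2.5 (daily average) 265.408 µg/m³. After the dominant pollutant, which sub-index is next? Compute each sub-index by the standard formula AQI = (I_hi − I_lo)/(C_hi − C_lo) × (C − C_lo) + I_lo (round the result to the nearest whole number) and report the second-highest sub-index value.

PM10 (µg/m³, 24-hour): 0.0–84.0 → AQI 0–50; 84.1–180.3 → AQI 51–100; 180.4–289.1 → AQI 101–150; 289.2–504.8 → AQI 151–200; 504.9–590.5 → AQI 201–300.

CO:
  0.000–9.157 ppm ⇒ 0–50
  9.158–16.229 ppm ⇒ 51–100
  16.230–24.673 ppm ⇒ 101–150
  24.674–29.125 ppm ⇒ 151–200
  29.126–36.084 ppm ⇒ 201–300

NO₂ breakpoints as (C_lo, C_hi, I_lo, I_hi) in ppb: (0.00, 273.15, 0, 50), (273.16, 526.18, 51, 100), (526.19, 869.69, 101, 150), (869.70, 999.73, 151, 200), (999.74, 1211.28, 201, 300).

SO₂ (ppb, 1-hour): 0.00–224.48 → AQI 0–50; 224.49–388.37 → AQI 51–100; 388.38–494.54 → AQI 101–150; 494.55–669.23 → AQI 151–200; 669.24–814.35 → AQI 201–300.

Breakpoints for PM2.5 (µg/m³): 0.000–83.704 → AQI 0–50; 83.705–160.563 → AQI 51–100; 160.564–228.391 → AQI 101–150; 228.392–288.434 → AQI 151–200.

181

PM10: 147.6 lies in 84.1–180.3, so I_lo=51, I_hi=100, C_lo=84.1, C_hi=180.3.
(100−51)/(180.3−84.1) × (147.6−84.1) + 51 = 49/96.2 × 63.5 + 51 ≈ 83.34 → 83.
CO: 22.308 ∈ [16.230, 24.673] ↔ index [101, 150].
101 + (22.308−16.230)·(150−101)/(24.673−16.230) = 101 + 6.078·49/8.443 ≈ 136.27, so AQI = 136.
NO₂ 884.18: bracket 869.70–999.73 → index 151–200; slope 49/130.03, offset 14.48.
AQI = 151 + 49/130.03·14.48 ≈ 156.46 ⇒ 156.
SO₂ 734.63: bracket 669.24–814.35 → index 201–300; slope 99/145.11, offset 65.39.
AQI = 201 + 99/145.11·65.39 ≈ 245.61 ⇒ 246.
PM2.5: 265.408 lies in 228.392–288.434, so I_lo=151, I_hi=200, C_lo=228.392, C_hi=288.434.
(200−151)/(288.434−228.392) × (265.408−228.392) + 151 = 49/60.042 × 37.016 + 151 ≈ 181.21 → 181.
Sub-indices: PM10→83, CO→136, NO₂→156, SO₂→246, PM2.5→181. Ranked high→low: 246, 181, 156, 136, 83. Second-highest sub-index = 181.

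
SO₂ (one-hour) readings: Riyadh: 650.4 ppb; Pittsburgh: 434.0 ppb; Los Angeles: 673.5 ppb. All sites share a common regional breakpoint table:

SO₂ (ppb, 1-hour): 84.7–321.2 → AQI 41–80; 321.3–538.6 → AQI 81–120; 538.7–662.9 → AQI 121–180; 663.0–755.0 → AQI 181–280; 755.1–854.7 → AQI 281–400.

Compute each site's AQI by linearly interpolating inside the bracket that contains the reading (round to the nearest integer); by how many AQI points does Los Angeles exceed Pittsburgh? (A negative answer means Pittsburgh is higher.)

91

Riyadh: row 538.7–662.9 (AQI 121–180). (180−121)·(650.4−538.7)/(662.9−538.7) + 121 = 59·111.7/124.2 + 121 ≈ 174.06 → 174.
Pittsburgh: 434.0 lies in 321.3–538.6, so I_lo=81, I_hi=120, C_lo=321.3, C_hi=538.6.
(120−81)/(538.6−321.3) × (434.0−321.3) + 81 = 39/217.3 × 112.7 + 81 ≈ 101.23 → 101.
Los Angeles: 673.5 ∈ [663.0, 755.0] ↔ index [181, 280].
181 + (673.5−663.0)·(280−181)/(755.0−663.0) = 181 + 10.5·99/92.0 ≈ 192.30, so AQI = 192.
AQIs: Riyadh=174, Pittsburgh=101, Los Angeles=192. Los Angeles (192) − Pittsburgh (101) = 91.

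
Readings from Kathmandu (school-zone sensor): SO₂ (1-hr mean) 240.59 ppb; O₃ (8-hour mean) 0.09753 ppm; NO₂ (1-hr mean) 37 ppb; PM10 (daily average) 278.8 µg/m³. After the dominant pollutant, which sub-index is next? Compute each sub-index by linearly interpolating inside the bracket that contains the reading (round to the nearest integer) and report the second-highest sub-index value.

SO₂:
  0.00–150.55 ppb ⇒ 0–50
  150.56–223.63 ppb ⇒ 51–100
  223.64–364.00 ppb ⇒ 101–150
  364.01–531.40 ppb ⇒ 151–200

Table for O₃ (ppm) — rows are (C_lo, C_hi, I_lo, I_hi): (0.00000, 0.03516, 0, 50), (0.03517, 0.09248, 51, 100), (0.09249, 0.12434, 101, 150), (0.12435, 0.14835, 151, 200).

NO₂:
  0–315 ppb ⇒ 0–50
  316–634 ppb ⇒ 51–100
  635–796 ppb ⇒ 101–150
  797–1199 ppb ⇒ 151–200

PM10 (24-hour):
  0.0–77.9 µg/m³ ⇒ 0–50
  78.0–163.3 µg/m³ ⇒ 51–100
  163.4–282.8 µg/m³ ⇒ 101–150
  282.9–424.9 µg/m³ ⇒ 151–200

SO₂: 240.59 lies in 223.64–364.00, so I_lo=101, I_hi=150, C_lo=223.64, C_hi=364.00.
(150−101)/(364.00−223.64) × (240.59−223.64) + 101 = 49/140.36 × 16.95 + 101 ≈ 106.92 → 107.
O₃: 0.09753 ∈ [0.09249, 0.12434] ↔ index [101, 150].
101 + (0.09753−0.09249)·(150−101)/(0.12434−0.09249) = 101 + 0.00504·49/0.03185 ≈ 108.75, so AQI = 109.
NO₂ 37: bracket 0–315 → index 0–50; slope 50/315, offset 37.
AQI = 0 + 50/315·37 ≈ 5.87 ⇒ 6.
PM10: row 163.4–282.8 (AQI 101–150). (150−101)·(278.8−163.4)/(282.8−163.4) + 101 = 49·115.4/119.4 + 101 ≈ 148.36 → 148.
Sub-indices: SO₂→107, O₃→109, NO₂→6, PM10→148. Ranked high→low: 148, 109, 107, 6. Second-highest sub-index = 109.

109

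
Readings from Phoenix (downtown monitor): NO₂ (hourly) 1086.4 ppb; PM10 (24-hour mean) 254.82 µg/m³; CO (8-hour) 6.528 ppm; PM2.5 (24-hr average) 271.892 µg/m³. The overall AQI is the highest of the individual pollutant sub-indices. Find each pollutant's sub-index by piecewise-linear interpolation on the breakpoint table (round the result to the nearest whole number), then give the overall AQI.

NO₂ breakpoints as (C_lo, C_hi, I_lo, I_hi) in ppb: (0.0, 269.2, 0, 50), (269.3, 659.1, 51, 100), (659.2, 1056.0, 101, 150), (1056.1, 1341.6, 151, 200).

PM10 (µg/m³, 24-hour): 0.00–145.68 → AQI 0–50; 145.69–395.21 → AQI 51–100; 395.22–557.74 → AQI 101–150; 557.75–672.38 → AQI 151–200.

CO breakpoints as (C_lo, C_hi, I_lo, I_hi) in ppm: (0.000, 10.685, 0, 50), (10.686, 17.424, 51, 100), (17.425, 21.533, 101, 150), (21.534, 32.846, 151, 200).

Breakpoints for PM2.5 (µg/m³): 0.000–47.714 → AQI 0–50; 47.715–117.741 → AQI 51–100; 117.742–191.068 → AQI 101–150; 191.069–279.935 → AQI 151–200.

196

NO₂: 1086.4 lies in 1056.1–1341.6, so I_lo=151, I_hi=200, C_lo=1056.1, C_hi=1341.6.
(200−151)/(1341.6−1056.1) × (1086.4−1056.1) + 151 = 49/285.5 × 30.3 + 151 ≈ 156.20 → 156.
PM10: 254.82 lies in 145.69–395.21, so I_lo=51, I_hi=100, C_lo=145.69, C_hi=395.21.
(100−51)/(395.21−145.69) × (254.82−145.69) + 51 = 49/249.52 × 109.13 + 51 ≈ 72.43 → 72.
CO: 6.528 lies in 0.000–10.685, so I_lo=0, I_hi=50, C_lo=0.000, C_hi=10.685.
(50−0)/(10.685−0.000) × (6.528−0.000) + 0 = 50/10.685 × 6.528 + 0 ≈ 30.55 → 31.
PM2.5 271.892: bracket 191.069–279.935 → index 151–200; slope 49/88.866, offset 80.823.
AQI = 151 + 49/88.866·80.823 ≈ 195.57 ⇒ 196.
Sub-indices: NO₂→156, PM10→72, CO→31, PM2.5→196. Overall AQI = max = 196; dominant pollutant is PM2.5.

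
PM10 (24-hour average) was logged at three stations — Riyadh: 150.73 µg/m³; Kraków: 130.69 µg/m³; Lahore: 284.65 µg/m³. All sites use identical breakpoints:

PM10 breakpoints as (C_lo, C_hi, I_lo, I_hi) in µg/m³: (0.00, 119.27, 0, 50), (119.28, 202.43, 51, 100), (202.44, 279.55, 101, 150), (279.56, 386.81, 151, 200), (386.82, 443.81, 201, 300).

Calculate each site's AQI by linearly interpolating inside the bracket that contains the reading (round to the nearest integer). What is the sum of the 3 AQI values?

281

Riyadh: row 119.28–202.43 (AQI 51–100). (100−51)·(150.73−119.28)/(202.43−119.28) + 51 = 49·31.45/83.15 + 51 ≈ 69.53 → 70.
Kraków: row 119.28–202.43 (AQI 51–100). (100−51)·(130.69−119.28)/(202.43−119.28) + 51 = 49·11.41/83.15 + 51 ≈ 57.72 → 58.
Lahore: 284.65 lies in 279.56–386.81, so I_lo=151, I_hi=200, C_lo=279.56, C_hi=386.81.
(200−151)/(386.81−279.56) × (284.65−279.56) + 151 = 49/107.25 × 5.09 + 151 ≈ 153.33 → 153.
AQIs: Riyadh=70, Kraków=58, Lahore=153. Sum = 70 + 58 + 153 = 281.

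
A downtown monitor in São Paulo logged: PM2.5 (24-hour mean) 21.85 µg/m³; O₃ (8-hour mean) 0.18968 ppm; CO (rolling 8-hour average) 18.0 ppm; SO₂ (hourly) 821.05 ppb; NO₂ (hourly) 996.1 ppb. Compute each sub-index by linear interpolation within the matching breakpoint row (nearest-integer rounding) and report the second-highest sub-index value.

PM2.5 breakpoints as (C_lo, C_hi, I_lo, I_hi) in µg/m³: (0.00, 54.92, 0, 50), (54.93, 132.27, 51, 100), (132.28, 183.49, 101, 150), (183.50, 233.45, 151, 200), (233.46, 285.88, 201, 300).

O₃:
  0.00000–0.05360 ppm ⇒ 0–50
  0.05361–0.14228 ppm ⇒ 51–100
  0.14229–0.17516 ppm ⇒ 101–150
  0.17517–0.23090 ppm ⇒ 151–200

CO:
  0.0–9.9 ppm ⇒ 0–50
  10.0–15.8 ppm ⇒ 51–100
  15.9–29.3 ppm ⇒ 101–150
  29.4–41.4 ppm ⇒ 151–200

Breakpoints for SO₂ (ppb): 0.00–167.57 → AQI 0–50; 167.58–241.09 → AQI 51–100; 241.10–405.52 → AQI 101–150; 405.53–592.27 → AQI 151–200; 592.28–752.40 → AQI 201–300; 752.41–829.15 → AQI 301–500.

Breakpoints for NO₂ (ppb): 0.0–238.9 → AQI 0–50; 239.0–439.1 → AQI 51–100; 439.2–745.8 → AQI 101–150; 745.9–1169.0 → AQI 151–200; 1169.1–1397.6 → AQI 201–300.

PM2.5: 21.85 lies in 0.00–54.92, so I_lo=0, I_hi=50, C_lo=0.00, C_hi=54.92.
(50−0)/(54.92−0.00) × (21.85−0.00) + 0 = 50/54.92 × 21.85 + 0 ≈ 19.89 → 20.
O₃: 0.18968 lies in 0.17517–0.23090, so I_lo=151, I_hi=200, C_lo=0.17517, C_hi=0.23090.
(200−151)/(0.23090−0.17517) × (0.18968−0.17517) + 151 = 49/0.05573 × 0.01451 + 151 ≈ 163.76 → 164.
CO 18.0: bracket 15.9–29.3 → index 101–150; slope 49/13.4, offset 2.1.
AQI = 101 + 49/13.4·2.1 ≈ 108.68 ⇒ 109.
SO₂: 821.05 lies in 752.41–829.15, so I_lo=301, I_hi=500, C_lo=752.41, C_hi=829.15.
(500−301)/(829.15−752.41) × (821.05−752.41) + 301 = 199/76.74 × 68.64 + 301 ≈ 479.00 → 479.
NO₂: 996.1 ∈ [745.9, 1169.0] ↔ index [151, 200].
151 + (996.1−745.9)·(200−151)/(1169.0−745.9) = 151 + 250.2·49/423.1 ≈ 179.98, so AQI = 180.
Sub-indices: PM2.5→20, O₃→164, CO→109, SO₂→479, NO₂→180. Ranked high→low: 479, 180, 164, 109, 20. Second-highest sub-index = 180.

180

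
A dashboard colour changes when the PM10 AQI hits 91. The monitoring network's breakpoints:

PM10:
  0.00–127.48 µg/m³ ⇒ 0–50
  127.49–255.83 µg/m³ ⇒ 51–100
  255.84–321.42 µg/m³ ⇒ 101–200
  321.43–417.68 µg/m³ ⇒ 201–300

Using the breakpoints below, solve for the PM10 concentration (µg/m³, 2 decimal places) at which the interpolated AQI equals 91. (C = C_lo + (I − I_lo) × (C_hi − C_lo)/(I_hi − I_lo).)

AQI 91 lies in the 51–100 band, which corresponds to 127.49–255.83 µg/m³.
C = 127.49 + (91−51)×(255.83−127.49)/(100−51) = 127.49 + 40×128.34/49 ≈ 232.2573 µg/m³ → 232.26 µg/m³ to 2 dp.

232.26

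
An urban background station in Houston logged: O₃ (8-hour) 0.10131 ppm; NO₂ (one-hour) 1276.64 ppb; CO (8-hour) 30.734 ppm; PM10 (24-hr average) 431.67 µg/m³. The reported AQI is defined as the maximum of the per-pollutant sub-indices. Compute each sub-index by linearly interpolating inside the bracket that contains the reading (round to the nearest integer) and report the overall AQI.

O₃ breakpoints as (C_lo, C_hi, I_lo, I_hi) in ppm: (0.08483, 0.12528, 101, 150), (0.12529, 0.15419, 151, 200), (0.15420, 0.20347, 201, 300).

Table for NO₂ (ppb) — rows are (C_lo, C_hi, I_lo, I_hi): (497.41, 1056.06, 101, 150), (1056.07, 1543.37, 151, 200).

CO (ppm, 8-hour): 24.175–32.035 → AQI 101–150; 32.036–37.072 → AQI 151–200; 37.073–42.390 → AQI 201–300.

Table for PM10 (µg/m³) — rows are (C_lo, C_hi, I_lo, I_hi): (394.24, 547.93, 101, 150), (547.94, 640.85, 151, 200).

173

O₃ 0.10131: bracket 0.08483–0.12528 → index 101–150; slope 49/0.04045, offset 0.01648.
AQI = 101 + 49/0.04045·0.01648 ≈ 120.96 ⇒ 121.
NO₂: 1276.64 ∈ [1056.07, 1543.37] ↔ index [151, 200].
151 + (1276.64−1056.07)·(200−151)/(1543.37−1056.07) = 151 + 220.57·49/487.30 ≈ 173.18, so AQI = 173.
CO: 30.734 lies in 24.175–32.035, so I_lo=101, I_hi=150, C_lo=24.175, C_hi=32.035.
(150−101)/(32.035−24.175) × (30.734−24.175) + 101 = 49/7.860 × 6.559 + 101 ≈ 141.89 → 142.
PM10: 431.67 ∈ [394.24, 547.93] ↔ index [101, 150].
101 + (431.67−394.24)·(150−101)/(547.93−394.24) = 101 + 37.43·49/153.69 ≈ 112.93, so AQI = 113.
Sub-indices: O₃→121, NO₂→173, CO→142, PM10→113. Overall AQI = max = 173; dominant pollutant is NO₂.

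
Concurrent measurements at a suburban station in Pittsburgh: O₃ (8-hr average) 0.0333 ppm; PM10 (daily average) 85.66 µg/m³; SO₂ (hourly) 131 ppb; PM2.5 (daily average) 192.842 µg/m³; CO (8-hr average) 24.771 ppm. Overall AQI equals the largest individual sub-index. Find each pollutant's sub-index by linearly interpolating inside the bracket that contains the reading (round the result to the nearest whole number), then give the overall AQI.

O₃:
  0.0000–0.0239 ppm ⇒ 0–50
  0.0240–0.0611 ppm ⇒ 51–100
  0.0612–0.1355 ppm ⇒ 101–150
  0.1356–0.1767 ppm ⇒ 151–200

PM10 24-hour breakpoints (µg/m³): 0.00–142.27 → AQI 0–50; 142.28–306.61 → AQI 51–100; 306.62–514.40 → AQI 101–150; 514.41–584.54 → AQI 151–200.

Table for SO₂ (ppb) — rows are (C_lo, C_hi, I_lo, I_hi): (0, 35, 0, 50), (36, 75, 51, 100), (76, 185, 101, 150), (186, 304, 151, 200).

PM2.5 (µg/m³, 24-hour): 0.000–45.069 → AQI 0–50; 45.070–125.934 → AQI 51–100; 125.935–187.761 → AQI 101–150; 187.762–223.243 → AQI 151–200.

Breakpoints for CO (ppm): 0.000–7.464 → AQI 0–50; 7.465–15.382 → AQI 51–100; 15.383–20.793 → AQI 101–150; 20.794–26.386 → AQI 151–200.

O₃: 0.0333 ∈ [0.0240, 0.0611] ↔ index [51, 100].
51 + (0.0333−0.0240)·(100−51)/(0.0611−0.0240) = 51 + 0.0093·49/0.0371 ≈ 63.28, so AQI = 63.
PM10 85.66: bracket 0.00–142.27 → index 0–50; slope 50/142.27, offset 85.66.
AQI = 0 + 50/142.27·85.66 ≈ 30.10 ⇒ 30.
SO₂: 131 ∈ [76, 185] ↔ index [101, 150].
101 + (131−76)·(150−101)/(185−76) = 101 + 55·49/109 ≈ 125.72, so AQI = 126.
PM2.5: row 187.762–223.243 (AQI 151–200). (200−151)·(192.842−187.762)/(223.243−187.762) + 151 = 49·5.080/35.481 + 151 ≈ 158.02 → 158.
CO: 24.771 lies in 20.794–26.386, so I_lo=151, I_hi=200, C_lo=20.794, C_hi=26.386.
(200−151)/(26.386−20.794) × (24.771−20.794) + 151 = 49/5.592 × 3.977 + 151 ≈ 185.85 → 186.
Sub-indices: O₃→63, PM10→30, SO₂→126, PM2.5→158, CO→186. Overall AQI = max = 186; dominant pollutant is CO.

186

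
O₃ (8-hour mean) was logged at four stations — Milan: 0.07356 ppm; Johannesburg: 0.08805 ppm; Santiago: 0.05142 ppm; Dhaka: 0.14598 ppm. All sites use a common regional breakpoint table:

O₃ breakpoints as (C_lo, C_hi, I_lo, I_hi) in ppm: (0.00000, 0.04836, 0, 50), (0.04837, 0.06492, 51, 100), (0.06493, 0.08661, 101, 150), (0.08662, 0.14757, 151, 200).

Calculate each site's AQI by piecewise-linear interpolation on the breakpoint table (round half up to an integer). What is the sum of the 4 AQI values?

532

Milan: row 0.06493–0.08661 (AQI 101–150). (150−101)·(0.07356−0.06493)/(0.08661−0.06493) + 101 = 49·0.00863/0.02168 + 101 ≈ 120.51 → 121.
Johannesburg: 0.08805 ∈ [0.08662, 0.14757] ↔ index [151, 200].
151 + (0.08805−0.08662)·(200−151)/(0.14757−0.08662) = 151 + 0.00143·49/0.06095 ≈ 152.15, so AQI = 152.
Santiago: row 0.04837–0.06492 (AQI 51–100). (100−51)·(0.05142−0.04837)/(0.06492−0.04837) + 51 = 49·0.00305/0.01655 + 51 ≈ 60.03 → 60.
Dhaka 0.14598: bracket 0.08662–0.14757 → index 151–200; slope 49/0.06095, offset 0.05936.
AQI = 151 + 49/0.06095·0.05936 ≈ 198.72 ⇒ 199.
AQIs: Milan=121, Johannesburg=152, Santiago=60, Dhaka=199. Sum = 121 + 152 + 60 + 199 = 532.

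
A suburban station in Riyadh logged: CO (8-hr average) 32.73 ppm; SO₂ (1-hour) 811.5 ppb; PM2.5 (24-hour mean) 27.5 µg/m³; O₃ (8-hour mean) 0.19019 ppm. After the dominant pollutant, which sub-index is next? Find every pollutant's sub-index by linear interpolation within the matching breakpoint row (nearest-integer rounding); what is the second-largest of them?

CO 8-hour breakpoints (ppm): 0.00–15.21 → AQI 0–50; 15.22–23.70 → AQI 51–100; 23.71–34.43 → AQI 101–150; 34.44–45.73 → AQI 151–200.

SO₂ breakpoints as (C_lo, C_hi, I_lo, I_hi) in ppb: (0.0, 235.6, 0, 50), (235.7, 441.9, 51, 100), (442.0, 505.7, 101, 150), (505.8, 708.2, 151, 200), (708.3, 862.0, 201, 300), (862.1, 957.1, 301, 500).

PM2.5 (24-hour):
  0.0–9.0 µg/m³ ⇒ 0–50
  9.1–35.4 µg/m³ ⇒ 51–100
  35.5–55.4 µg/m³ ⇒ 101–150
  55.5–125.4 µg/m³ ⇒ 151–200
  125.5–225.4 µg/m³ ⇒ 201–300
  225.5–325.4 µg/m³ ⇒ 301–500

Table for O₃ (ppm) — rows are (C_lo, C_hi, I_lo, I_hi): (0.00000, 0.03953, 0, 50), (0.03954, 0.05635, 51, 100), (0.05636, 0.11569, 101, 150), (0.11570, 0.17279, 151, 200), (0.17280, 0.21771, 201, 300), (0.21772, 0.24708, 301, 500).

CO 32.73: bracket 23.71–34.43 → index 101–150; slope 49/10.72, offset 9.02.
AQI = 101 + 49/10.72·9.02 ≈ 142.23 ⇒ 142.
SO₂: 811.5 ∈ [708.3, 862.0] ↔ index [201, 300].
201 + (811.5−708.3)·(300−201)/(862.0−708.3) = 201 + 103.2·99/153.7 ≈ 267.47, so AQI = 267.
PM2.5: 27.5 ∈ [9.1, 35.4] ↔ index [51, 100].
51 + (27.5−9.1)·(100−51)/(35.4−9.1) = 51 + 18.4·49/26.3 ≈ 85.28, so AQI = 85.
O₃: row 0.17280–0.21771 (AQI 201–300). (300−201)·(0.19019−0.17280)/(0.21771−0.17280) + 201 = 99·0.01739/0.04491 + 201 ≈ 239.33 → 239.
Sub-indices: CO→142, SO₂→267, PM2.5→85, O₃→239. Ranked high→low: 267, 239, 142, 85. Second-highest sub-index = 239.

239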